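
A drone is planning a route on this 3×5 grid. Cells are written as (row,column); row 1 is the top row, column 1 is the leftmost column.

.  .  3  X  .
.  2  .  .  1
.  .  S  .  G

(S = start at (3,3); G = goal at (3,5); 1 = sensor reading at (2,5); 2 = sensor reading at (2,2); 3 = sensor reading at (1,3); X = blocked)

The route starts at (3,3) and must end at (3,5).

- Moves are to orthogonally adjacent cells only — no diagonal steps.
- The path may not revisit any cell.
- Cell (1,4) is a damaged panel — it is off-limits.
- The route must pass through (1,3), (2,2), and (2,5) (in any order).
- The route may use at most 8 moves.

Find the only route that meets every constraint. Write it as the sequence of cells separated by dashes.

(3,3) - (3,2) - (2,2) - (1,2) - (1,3) - (2,3) - (2,4) - (2,5) - (3,5)

The 8-move cap with required stops at (1,3), (2,2), (2,5) leaves no slack for detours.
Route from (3,3): left 1 to (3,2), up 2 to (1,2), right 1 to (1,3), down 1 to (2,3), right 2 to (2,5), down 1 to (3,5) — 8 moves in all.
Check: all required cells visited; 8 ≤ 8 moves.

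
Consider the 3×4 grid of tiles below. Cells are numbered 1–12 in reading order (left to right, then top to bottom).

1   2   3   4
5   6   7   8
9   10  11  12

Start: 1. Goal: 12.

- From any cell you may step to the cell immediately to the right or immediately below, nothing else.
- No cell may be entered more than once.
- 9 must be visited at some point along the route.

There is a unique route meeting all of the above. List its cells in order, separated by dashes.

1 - 5 - 9 - 10 - 11 - 12

Moves only go right or down, so the column and row indices never decrease.
Route from 1: 2× down (reaching 9), 3× right (reaching 12) — 5 moves in all.
Check: all required cells visited.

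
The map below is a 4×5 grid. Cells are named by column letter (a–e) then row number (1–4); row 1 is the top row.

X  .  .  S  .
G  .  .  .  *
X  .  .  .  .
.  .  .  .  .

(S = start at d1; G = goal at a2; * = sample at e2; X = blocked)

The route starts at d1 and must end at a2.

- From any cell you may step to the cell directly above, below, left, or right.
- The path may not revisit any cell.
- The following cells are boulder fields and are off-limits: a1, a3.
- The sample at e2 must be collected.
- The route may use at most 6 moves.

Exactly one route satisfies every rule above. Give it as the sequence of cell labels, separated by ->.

Any route must reach e2 and still end at a2 within 6 moves, so the order of the required stops is forced.
Route from d1: right to e1, down to e2, 4× left (reaching a2) — 6 moves in all.
Check: all required cells visited; 6 ≤ 6 moves.

d1 -> e1 -> e2 -> d2 -> c2 -> b2 -> a2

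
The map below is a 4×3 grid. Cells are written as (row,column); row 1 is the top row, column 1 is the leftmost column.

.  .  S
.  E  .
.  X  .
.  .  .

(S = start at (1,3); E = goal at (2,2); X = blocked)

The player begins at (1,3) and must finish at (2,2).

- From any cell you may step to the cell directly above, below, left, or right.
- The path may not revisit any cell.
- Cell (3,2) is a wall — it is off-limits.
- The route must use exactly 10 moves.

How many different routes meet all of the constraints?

Need simple routes of exactly 10 moves from (1,3) to (2,2) (Manhattan distance 2, so 4 moves are spent on a detour and 4 undoing it).
Enumerating: (1,3) (2,3) (3,3) (4,3) (4,2) (4,1) (3,1) (2,1) (1,1) (1,2) (2,2) | (1,3) (1,2) (1,1) (2,1) (3,1) (4,1) (4,2) (4,3) (3,3) (2,3) (2,2).
That gives 2 routes.

2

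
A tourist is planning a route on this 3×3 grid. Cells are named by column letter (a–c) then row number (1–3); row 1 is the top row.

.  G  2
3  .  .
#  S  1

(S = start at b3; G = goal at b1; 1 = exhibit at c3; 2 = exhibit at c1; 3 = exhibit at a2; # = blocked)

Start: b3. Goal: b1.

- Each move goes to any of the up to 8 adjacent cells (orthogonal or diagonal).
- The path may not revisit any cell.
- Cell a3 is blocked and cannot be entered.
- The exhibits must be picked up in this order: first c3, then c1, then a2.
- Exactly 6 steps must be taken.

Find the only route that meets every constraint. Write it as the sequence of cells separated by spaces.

b3 c3 c2 c1 b2 a2 b1

The waypoints must appear in the order c3, c1, a2, with no cell reused.
Route from b3: right 1 to c3, up 2 to c1, down-left 1 to b2, left 1 to a2, up-right 1 to b1 — 6 moves in all.
Check: order respected (1 at step 1, 2 at step 3, 3 at step 5); 6 moves as required.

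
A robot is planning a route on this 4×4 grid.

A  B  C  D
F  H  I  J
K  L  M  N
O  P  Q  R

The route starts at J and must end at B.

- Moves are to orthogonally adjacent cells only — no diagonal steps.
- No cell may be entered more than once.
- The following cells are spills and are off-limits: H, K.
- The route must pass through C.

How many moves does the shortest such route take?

3

Any route passes through C somewhere between J and B. Summing Manhattan distances along the two legs (J → C → B) gives a lower bound of 2 + 1 = 3 moves.
A route of 3 moves achieves this: J → D → C → B.
Since 3 matches the lower bound, it is optimal.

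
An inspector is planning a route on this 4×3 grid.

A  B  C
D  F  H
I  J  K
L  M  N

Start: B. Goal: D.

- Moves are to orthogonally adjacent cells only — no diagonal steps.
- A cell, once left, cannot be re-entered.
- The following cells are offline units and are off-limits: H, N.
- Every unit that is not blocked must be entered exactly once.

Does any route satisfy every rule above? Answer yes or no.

no

Cell C has only one open neighbour but is neither the start nor the goal, so a Hamiltonian route would have to both enter and leave it through the same neighbour — impossible without revisiting.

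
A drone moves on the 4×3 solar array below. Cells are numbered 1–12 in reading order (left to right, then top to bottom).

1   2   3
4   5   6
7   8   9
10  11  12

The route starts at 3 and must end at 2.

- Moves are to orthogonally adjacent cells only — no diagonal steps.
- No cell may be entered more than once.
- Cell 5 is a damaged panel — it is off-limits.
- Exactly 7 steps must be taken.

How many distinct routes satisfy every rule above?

Need simple routes of exactly 7 moves from 3 to 2 (Manhattan distance 1, so 3 moves are spent on a detour and 3 undoing it).
Enumerating: 3 6 9 8 7 4 1 2.
That gives 1 route.

1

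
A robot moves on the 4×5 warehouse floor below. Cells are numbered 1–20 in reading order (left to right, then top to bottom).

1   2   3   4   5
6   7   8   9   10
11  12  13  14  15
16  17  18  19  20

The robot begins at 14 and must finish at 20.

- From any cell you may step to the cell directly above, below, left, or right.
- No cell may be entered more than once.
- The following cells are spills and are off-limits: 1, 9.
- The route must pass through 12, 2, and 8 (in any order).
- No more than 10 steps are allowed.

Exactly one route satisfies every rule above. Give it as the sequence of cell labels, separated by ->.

Any route must reach 12, 2, and 8 and still end at 20 within 10 moves, so the order of the required stops is forced.
Route from 14: left 1 to 13, up 2 to 3, left 1 to 2, down 3 to 17, right 3 to 20 — 10 moves in all.
Check: all required cells visited; 10 ≤ 10 moves.

14 -> 13 -> 8 -> 3 -> 2 -> 7 -> 12 -> 17 -> 18 -> 19 -> 20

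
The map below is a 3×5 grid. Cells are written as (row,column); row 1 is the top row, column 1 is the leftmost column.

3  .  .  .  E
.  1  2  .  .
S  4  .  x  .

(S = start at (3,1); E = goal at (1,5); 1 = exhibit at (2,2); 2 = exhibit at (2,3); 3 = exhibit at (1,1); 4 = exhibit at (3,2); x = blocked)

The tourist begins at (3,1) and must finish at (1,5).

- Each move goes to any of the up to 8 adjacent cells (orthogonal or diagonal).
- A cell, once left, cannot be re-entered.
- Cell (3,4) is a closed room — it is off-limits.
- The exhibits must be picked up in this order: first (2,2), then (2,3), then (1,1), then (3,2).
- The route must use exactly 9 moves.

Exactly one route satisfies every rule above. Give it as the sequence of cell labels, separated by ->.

The waypoints must appear in the order (2,2), (2,3), (1,1), (3,2), with no cell reused.
Route from (3,1): up-right 1 to (2,2), right 1 to (2,3), up-left 1 to (1,2), left 1 to (1,1), down 1 to (2,1), down-right 1 to (3,2), right 1 to (3,3), up-right 2 to (1,5) — 9 moves in all.
Check: order respected (1 at step 1, 2 at step 2, 3 at step 4, 4 at step 6); 9 moves as required.

(3,1) -> (2,2) -> (2,3) -> (1,2) -> (1,1) -> (2,1) -> (3,2) -> (3,3) -> (2,4) -> (1,5)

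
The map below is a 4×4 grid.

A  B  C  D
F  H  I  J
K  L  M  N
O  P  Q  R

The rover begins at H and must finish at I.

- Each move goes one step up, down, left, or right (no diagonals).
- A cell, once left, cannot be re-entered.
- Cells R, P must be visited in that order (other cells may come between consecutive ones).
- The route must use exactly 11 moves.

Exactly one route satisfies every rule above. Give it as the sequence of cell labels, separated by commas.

The waypoints must appear in the order R, P, with no cell reused.
Route from H: up 1 to B, right 2 to D, down 3 to R, left 2 to P, up 1 to L, right 1 to M, up 1 to I — 11 moves in all.
Check: order respected (R at step 6, P at step 8); 11 moves as required.

H, B, C, D, J, N, R, Q, P, L, M, I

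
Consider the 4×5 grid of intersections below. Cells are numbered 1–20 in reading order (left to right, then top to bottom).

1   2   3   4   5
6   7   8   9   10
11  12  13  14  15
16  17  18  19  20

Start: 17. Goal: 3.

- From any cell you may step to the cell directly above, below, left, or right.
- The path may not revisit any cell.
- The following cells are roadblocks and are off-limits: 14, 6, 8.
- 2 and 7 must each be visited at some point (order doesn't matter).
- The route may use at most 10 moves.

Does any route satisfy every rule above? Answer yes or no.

One route that works: 17 → 12 → 7 → 2 → 3.

yes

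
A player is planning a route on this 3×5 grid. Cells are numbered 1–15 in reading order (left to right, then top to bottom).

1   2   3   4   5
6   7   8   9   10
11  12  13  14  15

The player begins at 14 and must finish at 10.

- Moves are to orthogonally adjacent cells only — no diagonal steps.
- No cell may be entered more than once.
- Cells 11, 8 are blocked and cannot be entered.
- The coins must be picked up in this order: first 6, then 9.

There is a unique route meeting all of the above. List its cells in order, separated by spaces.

14 13 12 7 6 1 2 3 4 9 10

The waypoints must appear in the order 6, 9, with no cell reused.
Route from 14: 2× left (reaching 12), up to 7, left to 6, up to 1, 3× right (reaching 4), down to 9, right to 10 — 10 moves in all.
Check: order respected (6 at step 4, 9 at step 9).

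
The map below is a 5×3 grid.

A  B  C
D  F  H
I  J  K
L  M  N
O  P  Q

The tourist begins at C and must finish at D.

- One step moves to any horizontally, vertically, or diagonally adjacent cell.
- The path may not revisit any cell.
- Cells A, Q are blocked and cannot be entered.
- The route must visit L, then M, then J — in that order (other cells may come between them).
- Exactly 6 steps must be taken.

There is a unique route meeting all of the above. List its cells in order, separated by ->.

The waypoints must appear in the order L, M, J, with no cell reused.
Route from C: 2× down-left (reaching I), down to L, right to M, up to J, up-left to D — 6 moves in all.
Check: order respected (L at step 3, M at step 4, J at step 5); 6 moves as required.

C -> F -> I -> L -> M -> J -> D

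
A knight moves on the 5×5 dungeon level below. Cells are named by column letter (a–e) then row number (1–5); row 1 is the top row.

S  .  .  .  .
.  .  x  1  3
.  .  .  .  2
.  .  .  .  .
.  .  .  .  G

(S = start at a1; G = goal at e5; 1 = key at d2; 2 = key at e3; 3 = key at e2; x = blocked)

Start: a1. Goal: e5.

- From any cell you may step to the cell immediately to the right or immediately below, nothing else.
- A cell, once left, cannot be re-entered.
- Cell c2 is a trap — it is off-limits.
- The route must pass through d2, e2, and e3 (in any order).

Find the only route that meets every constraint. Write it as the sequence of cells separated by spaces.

a1 b1 c1 d1 d2 e2 e3 e4 e5

Moves only go right or down, so the column and row indices never decrease.
Route from a1: 3× right (reaching d1), down to d2, right to e2, 3× down (reaching e5) — 8 moves in all.
Check: all required cells visited.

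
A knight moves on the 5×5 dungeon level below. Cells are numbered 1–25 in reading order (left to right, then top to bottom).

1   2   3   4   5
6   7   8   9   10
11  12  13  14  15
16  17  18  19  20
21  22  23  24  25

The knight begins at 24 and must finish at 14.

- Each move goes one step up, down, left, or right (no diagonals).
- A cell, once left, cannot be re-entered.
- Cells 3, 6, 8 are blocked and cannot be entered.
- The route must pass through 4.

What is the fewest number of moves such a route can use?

Any route passes through 4 somewhere between 24 and 14. Summing Manhattan distances along the two legs (24 → 4 → 14) gives a lower bound of 4 + 2 = 6 moves.
The shortest route satisfying every rule uses 8 moves: 24 → 19 → 20 → 15 → 10 → 5 → 4 → 9 → 14.
The bound of 6 isn't tight here; checking systematically, no route of length 6 through 7 satisfies every constraint, so 8 is the minimum.

8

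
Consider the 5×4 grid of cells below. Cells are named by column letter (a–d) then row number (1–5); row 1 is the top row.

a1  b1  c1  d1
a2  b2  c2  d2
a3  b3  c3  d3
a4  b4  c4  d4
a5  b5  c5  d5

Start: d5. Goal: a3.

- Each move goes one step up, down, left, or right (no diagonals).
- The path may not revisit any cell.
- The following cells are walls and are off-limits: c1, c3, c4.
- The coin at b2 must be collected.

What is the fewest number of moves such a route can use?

7

Any route passes through b2 somewhere between d5 and a3. Summing Manhattan distances along the two legs (d5 → b2 → a3) gives a lower bound of 5 + 2 = 7 moves.
A route of 7 moves achieves this: d5 → d4 → d3 → d2 → c2 → b2 → b3 → a3.
Since 7 matches the lower bound, it is optimal.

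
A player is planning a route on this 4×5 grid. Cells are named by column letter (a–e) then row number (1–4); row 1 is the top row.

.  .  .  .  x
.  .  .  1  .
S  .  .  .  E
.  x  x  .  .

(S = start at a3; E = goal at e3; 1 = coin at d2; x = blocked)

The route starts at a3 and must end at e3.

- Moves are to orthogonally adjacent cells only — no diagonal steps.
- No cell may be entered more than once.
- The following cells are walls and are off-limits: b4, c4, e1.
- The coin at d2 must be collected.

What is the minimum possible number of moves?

6

Any route passes through d2 somewhere between a3 and e3. Summing Manhattan distances along the two legs (a3 → d2 → e3) gives a lower bound of 4 + 2 = 6 moves.
A route of 6 moves achieves this: a3 → a2 → b2 → c2 → d2 → d3 → e3.
Since 6 matches the lower bound, it is optimal.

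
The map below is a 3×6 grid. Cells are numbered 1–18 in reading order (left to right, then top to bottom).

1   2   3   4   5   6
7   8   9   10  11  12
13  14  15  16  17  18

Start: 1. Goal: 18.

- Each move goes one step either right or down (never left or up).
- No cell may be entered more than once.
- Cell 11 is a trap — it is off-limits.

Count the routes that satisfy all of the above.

11

A right/down-only route from 1 to 18 makes exactly 2 down-moves and 5 right-moves in some order.
With no other constraints that would be C(7,2) = 21 routes.
Subtract routes through each blocked cell (inclusion–exclusion for overlaps): − through 11: 10 → 11.
That gives 11 routes.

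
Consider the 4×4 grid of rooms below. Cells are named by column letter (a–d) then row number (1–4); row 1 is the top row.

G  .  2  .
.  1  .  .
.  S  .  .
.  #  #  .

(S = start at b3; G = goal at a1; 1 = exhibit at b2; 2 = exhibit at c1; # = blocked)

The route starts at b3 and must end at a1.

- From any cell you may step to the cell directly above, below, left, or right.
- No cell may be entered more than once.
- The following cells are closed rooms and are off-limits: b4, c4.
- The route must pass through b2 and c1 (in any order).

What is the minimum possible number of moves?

Any route passes through b2 and c1 in some order between b3 and a1. Summing Manhattan distances along each leg and taking the cheapest ordering (b3 → b2 → c1 → a1) gives a lower bound of 1 + 2 + 2 = 5 moves.
A route of 5 moves achieves this: b3 → b2 → c2 → c1 → b1 → a1.
Since 5 matches the lower bound, it is optimal.

5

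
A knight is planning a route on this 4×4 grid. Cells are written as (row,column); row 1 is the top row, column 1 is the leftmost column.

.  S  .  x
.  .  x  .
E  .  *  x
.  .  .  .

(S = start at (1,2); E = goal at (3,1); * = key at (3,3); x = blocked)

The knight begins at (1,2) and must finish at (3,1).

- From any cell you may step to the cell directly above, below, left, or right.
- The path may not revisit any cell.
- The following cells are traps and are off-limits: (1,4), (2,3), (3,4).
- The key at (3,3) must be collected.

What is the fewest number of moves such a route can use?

7

Any route passes through (3,3) somewhere between (1,2) and (3,1). Summing Manhattan distances along the two legs ((1,2) → (3,3) → (3,1)) gives a lower bound of 3 + 2 = 5 moves.
The shortest route satisfying every rule uses 7 moves: (1,2) → (2,2) → (3,2) → (3,3) → (4,3) → (4,2) → (4,1) → (3,1).
The bound of 5 isn't tight here; checking systematically, no route of length 5 through 6 satisfies every constraint, so 7 is the minimum.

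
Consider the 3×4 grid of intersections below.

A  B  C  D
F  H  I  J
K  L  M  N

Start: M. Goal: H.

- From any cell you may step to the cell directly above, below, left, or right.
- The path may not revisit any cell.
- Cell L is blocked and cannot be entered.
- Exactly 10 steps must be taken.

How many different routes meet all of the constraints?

0

Need simple routes of exactly 10 moves from M to H (Manhattan distance 2, so 4 moves are spent on a detour and 4 undoing it).
No route satisfies every constraint, so the count is 0.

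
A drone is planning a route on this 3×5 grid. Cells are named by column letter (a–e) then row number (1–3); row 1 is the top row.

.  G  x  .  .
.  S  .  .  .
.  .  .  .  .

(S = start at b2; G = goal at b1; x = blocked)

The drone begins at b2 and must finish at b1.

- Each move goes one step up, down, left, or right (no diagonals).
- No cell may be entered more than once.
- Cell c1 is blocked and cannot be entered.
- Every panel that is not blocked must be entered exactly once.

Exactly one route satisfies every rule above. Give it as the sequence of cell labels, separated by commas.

b2, c2, d2, d1, e1, e2, e3, d3, c3, b3, a3, a2, a1, b1

Need to visit all 14 open cells exactly once, starting at b2 and ending at b1.
Cell a1 has only two open neighbours (a2 and b1), so the path must pass straight through it: one of those is the cell it's entered from and the other is where it exits.
Route from b2: 2× right (reaching d2), up to d1, right to e1, 2× down (reaching e3), 4× left (reaching a3), 2× up (reaching a1), right to b1 — 13 moves in all.
Check: all 14 open cells covered.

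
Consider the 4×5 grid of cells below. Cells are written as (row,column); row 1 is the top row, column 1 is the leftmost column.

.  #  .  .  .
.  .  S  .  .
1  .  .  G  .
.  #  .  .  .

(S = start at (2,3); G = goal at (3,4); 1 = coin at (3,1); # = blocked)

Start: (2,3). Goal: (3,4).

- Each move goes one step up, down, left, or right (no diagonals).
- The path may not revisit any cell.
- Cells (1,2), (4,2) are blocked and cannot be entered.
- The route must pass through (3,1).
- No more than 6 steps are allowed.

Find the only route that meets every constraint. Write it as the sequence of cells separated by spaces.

(2,3) (2,2) (2,1) (3,1) (3,2) (3,3) (3,4)

Any route must reach (3,1) and still end at (3,4) within 6 moves, so the order of the required stops is forced.
Route from (2,3): 2× left (reaching (2,1)), down to (3,1), 3× right (reaching (3,4)) — 6 moves in all.
Check: all required cells visited; 6 ≤ 6 moves.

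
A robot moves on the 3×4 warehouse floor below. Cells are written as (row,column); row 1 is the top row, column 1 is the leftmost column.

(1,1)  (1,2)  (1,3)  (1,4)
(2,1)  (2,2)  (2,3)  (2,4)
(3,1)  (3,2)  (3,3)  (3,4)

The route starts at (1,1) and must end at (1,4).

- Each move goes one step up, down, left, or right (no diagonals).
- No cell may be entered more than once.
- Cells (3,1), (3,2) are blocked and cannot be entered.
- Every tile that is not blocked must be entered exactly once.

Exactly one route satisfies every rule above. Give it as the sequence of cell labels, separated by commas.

(1,1), (2,1), (2,2), (1,2), (1,3), (2,3), (3,3), (3,4), (2,4), (1,4)

Need to visit all 10 open cells exactly once, starting at (1,1) and ending at (1,4).
Cell (3,3) has only two open neighbours ((2,3) and (3,4)), so the path must pass straight through it: one of those is the cell it's entered from and the other is where it exits.
Route from (1,1): down 1 to (2,1), right 1 to (2,2), up 1 to (1,2), right 1 to (1,3), down 2 to (3,3), right 1 to (3,4), up 2 to (1,4) — 9 moves in all.
Check: all 10 open cells covered.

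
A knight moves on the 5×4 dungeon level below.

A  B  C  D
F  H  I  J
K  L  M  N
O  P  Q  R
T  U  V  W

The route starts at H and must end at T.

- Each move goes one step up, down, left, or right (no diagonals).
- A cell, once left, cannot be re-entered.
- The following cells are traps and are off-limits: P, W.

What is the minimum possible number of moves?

The Manhattan distance from H to T is |2−5| + |2−1| = 4, so at least 4 moves are needed.
A route of 4 moves achieves this: H → L → K → O → T.
Since 4 matches the lower bound, it is optimal.

4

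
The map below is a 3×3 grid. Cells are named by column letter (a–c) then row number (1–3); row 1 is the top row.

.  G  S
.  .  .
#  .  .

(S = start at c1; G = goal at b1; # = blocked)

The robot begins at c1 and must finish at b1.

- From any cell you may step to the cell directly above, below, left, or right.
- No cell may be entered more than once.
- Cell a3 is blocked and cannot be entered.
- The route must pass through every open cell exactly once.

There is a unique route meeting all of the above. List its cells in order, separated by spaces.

c1 c2 c3 b3 b2 a2 a1 b1

Need to visit all 8 open cells exactly once, starting at c1 and ending at b1.
Cell a1 has only two open neighbours (a2 and b1), so the path must pass straight through it: one of those is the cell it's entered from and the other is where it exits.
Route from c1: 2× down (reaching c3), left to b3, up to b2, left to a2, up to a1, right to b1 — 7 moves in all.
Check: all 8 open cells covered.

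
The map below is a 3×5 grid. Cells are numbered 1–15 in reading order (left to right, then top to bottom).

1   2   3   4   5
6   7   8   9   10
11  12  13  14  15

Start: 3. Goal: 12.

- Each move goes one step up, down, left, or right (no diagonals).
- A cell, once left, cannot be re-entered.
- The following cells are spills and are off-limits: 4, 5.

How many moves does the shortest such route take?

3

The Manhattan distance from 3 to 12 is |1−3| + |3−2| = 3, so at least 3 moves are needed.
A route of 3 moves achieves this: 3 → 8 → 13 → 12.
Since 3 matches the lower bound, it is optimal.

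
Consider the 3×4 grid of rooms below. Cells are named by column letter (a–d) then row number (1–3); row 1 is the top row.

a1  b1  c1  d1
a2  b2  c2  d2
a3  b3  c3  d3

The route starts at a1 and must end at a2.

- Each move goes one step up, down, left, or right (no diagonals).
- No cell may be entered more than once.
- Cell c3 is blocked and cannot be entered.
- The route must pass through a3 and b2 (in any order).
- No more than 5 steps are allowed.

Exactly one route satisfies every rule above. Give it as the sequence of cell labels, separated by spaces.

a1 b1 b2 b3 a3 a2

Any route must reach a3 and b2 and still end at a2 within 5 moves, so the order of the required stops is forced.
Route from a1: right to b1, 2× down (reaching b3), left to a3, up to a2 — 5 moves in all.
Check: all required cells visited; 5 ≤ 5 moves.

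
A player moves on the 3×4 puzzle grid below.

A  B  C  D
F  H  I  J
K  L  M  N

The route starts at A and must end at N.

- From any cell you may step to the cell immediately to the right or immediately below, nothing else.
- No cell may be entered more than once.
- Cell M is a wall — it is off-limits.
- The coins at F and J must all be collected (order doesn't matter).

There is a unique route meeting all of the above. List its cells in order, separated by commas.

Moves only go right or down, so the column and row indices never decrease.
Route from A: down to F, 3× right (reaching J), down to N — 5 moves in all.
Check: all required cells visited.

A, F, H, I, J, N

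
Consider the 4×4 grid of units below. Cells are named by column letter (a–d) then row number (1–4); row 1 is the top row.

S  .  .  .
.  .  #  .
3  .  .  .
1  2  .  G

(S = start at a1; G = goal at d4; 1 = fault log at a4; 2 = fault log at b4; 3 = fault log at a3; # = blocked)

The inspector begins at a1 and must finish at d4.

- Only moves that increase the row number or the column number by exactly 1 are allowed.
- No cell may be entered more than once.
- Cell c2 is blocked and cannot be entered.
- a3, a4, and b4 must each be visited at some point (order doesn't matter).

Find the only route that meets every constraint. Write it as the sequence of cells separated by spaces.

a1 a2 a3 a4 b4 c4 d4

Moves only go right or down, so the column and row indices never decrease.
Route from a1: 3× down (reaching a4), 3× right (reaching d4) — 6 moves in all.
Check: all required cells visited.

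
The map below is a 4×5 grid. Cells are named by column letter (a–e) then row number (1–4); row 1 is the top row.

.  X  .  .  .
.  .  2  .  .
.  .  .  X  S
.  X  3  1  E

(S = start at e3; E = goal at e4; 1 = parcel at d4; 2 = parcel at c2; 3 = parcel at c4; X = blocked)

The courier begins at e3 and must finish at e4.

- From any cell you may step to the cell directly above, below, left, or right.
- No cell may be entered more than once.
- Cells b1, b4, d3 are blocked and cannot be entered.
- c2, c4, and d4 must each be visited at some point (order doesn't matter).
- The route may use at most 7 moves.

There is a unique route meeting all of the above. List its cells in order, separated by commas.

e3, e2, d2, c2, c3, c4, d4, e4

The 7-move cap with required stops at c2, c4, d4 leaves no slack for detours.
Route from e3: up 1 to e2, left 2 to c2, down 2 to c4, right 2 to e4 — 7 moves in all.
Check: all required cells visited; 7 ≤ 7 moves.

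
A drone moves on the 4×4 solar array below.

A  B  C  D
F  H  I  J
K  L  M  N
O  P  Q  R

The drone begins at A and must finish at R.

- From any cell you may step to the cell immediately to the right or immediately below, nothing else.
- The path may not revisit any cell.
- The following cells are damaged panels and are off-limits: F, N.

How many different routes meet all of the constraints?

A right/down-only route from A to R makes exactly 3 down-moves and 3 right-moves in some order.
With no other constraints that would be C(6,3) = 20 routes.
Subtract routes through each blocked cell (inclusion–exclusion for overlaps): − through F: 10 − through N: 10 + through F&N: 4 → 4.
That gives 4 routes.

4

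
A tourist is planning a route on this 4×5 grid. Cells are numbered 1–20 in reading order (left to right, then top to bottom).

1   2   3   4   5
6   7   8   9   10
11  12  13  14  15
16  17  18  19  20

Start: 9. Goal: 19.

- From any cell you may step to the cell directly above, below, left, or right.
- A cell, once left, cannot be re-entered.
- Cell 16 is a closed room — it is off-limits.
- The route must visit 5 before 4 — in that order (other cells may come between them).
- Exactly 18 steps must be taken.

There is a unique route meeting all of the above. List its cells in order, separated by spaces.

9 10 5 4 3 8 7 2 1 6 11 12 17 18 13 14 15 20 19

The waypoints must appear in the order 5, 4, with no cell reused.
Route from 9: right to 10, up to 5, 2× left (reaching 3), down to 8, left to 7, up to 2, left to 1, 2× down (reaching 11), right to 12, down to 17, right to 18, up to 13, 2× right (reaching 15), down to 20, left to 19 — 18 moves in all.
Check: order respected (5 at step 2, 4 at step 3); 18 moves as required.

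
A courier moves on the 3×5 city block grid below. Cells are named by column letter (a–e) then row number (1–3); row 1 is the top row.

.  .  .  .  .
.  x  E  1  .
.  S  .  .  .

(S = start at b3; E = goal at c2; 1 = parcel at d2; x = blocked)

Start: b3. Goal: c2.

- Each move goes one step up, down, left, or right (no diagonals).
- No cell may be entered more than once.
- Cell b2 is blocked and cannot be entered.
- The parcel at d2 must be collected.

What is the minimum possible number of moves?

4

Any route passes through d2 somewhere between b3 and c2. Summing Manhattan distances along the two legs (b3 → d2 → c2) gives a lower bound of 3 + 1 = 4 moves.
A route of 4 moves achieves this: b3 → c3 → d3 → d2 → c2.
Since 4 matches the lower bound, it is optimal.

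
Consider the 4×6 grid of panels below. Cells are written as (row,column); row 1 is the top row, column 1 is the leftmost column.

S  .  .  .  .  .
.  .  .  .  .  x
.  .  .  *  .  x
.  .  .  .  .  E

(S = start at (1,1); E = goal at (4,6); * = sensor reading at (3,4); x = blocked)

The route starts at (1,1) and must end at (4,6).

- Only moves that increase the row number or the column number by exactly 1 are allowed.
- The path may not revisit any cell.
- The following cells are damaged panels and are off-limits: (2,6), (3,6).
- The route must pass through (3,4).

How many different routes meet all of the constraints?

A right/down-only route from (1,1) to (4,6) makes exactly 3 down-moves and 5 right-moves in some order.
With no other constraints that would be C(8,3) = 56 routes.
Split at (3,4) and multiply the segment counts (each segment already excludes blocked cells): (1,1)→(3,4): 10; (3,4)→(4,6): 2; product = 20.
That gives 20 routes.

20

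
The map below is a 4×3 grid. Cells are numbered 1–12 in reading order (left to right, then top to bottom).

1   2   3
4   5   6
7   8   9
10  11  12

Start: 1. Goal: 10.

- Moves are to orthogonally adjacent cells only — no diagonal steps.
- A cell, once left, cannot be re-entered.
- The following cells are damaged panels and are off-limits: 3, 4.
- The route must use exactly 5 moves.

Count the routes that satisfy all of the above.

2

Need simple routes of exactly 5 moves from 1 to 10 (Manhattan distance 3, so 1 moves are spent on a detour and 1 undoing it).
Enumerating: 1 2 5 8 11 10 | 1 2 5 8 7 10.
That gives 2 routes.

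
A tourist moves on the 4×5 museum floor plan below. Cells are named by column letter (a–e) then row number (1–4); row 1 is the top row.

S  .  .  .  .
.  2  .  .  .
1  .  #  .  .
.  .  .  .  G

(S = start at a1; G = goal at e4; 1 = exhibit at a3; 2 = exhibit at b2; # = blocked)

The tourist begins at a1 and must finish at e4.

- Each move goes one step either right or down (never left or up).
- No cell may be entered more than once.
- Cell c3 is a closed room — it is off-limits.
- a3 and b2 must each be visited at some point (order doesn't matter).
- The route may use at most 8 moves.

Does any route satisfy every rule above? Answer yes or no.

no

a3 is below but to the left of b2: going b2 → a3 would need a leftward move and a3 → b2 an upward move, so no right/down-only route can visit both required cells.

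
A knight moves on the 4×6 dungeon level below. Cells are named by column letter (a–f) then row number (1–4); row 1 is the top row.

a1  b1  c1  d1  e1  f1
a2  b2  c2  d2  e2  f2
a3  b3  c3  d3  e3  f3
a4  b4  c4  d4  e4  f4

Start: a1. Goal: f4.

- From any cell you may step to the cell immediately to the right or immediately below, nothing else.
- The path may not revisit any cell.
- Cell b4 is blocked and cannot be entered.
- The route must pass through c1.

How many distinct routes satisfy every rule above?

20

A right/down-only route from a1 to f4 makes exactly 3 down-moves and 5 right-moves in some order.
With no other constraints that would be C(8,3) = 56 routes.
Split at c1 and multiply the segment counts (each segment already excludes blocked cells): a1→c1: 1; c1→f4: 20; product = 20.
That gives 20 routes.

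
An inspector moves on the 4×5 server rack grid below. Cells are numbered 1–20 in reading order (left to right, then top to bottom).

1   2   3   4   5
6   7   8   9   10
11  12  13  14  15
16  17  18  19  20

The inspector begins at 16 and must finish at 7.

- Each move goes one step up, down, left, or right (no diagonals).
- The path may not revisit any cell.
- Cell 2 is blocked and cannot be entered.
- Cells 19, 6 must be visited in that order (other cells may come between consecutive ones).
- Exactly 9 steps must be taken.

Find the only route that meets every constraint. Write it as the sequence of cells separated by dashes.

The waypoints must appear in the order 19, 6, with no cell reused.
Route from 16: right 3 to 19, up 1 to 14, left 3 to 11, up 1 to 6, right 1 to 7 — 9 moves in all.
Check: order respected (19 at step 3, 6 at step 8); 9 moves as required.

16 - 17 - 18 - 19 - 14 - 13 - 12 - 11 - 6 - 7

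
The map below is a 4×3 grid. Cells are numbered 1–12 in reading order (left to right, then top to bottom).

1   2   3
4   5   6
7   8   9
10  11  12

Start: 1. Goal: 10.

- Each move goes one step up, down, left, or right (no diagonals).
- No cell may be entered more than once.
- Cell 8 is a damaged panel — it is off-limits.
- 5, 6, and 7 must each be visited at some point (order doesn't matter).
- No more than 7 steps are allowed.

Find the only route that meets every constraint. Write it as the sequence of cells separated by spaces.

1 2 3 6 5 4 7 10

Any route must reach 5, 6, and 7 and still end at 10 within 7 moves, so the order of the required stops is forced.
Route from 1: right 2 to 3, down 1 to 6, left 2 to 4, down 2 to 10 — 7 moves in all.
Check: all required cells visited; 7 ≤ 7 moves.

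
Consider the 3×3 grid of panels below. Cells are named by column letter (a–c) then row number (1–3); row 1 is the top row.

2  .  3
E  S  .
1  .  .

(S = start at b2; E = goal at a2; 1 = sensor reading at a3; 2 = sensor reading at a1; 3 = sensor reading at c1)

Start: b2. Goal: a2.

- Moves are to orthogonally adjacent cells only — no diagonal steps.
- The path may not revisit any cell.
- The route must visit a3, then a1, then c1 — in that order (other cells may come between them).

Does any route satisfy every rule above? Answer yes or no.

no

Even ignoring the required order, no revisit-free route from b2 to a2 manages to pass through all of a3, a1, and c1: branching out from b2, every path either misses one of them or, having collected them, can no longer reach a2 without re-entering a cell.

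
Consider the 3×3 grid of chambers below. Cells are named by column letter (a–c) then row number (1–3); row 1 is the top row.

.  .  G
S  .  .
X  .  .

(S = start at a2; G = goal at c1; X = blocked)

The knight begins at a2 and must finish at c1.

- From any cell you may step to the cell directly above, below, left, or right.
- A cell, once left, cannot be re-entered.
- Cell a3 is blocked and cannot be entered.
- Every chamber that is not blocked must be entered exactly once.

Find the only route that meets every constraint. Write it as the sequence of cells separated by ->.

Need to visit all 8 open cells exactly once, starting at a2 and ending at c1.
Route from a2: up 1 to a1, right 1 to b1, down 2 to b3, right 1 to c3, up 2 to c1 — 7 moves in all.
Check: all 8 open cells covered.

a2 -> a1 -> b1 -> b2 -> b3 -> c3 -> c2 -> c1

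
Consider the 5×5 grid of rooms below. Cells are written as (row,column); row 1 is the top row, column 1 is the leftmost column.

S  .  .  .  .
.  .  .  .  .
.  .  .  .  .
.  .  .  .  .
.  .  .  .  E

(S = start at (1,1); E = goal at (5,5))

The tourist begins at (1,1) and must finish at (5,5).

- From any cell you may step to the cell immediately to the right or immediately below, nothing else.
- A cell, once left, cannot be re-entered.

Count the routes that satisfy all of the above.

A right/down-only route from (1,1) to (5,5) makes exactly 4 down-moves and 4 right-moves in some order.
With no other constraints that would be C(8,4) = 70 routes.
That gives 70 routes.

70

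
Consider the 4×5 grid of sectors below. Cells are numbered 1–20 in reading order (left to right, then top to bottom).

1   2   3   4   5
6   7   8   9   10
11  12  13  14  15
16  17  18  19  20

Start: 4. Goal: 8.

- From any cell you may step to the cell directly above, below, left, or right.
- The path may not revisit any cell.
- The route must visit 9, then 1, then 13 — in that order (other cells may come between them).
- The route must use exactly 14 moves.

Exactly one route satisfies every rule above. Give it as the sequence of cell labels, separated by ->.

The waypoints must appear in the order 9, 1, 13, with no cell reused.
Route from 4: down 3 to 19, left 3 to 16, up 3 to 1, right 1 to 2, down 2 to 12, right 1 to 13, up 1 to 8 — 14 moves in all.
Check: order respected (9 at step 1, 1 at step 9, 13 at step 13); 14 moves as required.

4 -> 9 -> 14 -> 19 -> 18 -> 17 -> 16 -> 11 -> 6 -> 1 -> 2 -> 7 -> 12 -> 13 -> 8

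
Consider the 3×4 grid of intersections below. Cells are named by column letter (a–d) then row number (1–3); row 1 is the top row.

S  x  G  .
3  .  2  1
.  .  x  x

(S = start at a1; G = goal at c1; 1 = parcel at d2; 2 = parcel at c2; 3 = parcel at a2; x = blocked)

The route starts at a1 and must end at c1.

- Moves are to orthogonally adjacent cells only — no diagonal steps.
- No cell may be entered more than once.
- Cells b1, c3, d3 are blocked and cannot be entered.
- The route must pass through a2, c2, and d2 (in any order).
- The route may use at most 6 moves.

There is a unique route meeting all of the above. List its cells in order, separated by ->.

a1 -> a2 -> b2 -> c2 -> d2 -> d1 -> c1

The 6-move cap with required stops at a2, c2, d2 leaves no slack for detours.
Route from a1: down to a2, 3× right (reaching d2), up to d1, left to c1 — 6 moves in all.
Check: all required cells visited; 6 ≤ 6 moves.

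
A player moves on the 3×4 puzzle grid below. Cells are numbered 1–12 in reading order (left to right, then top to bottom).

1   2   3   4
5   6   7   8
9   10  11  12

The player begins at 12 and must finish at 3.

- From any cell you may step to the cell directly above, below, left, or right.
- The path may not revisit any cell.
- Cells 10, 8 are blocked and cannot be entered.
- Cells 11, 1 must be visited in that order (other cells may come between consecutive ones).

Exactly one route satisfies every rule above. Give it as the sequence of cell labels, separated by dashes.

The waypoints must appear in the order 11, 1, with no cell reused.
Route from 12: left to 11, up to 7, 2× left (reaching 5), up to 1, 2× right (reaching 3) — 7 moves in all.
Check: order respected (11 at step 1, 1 at step 5).

12 - 11 - 7 - 6 - 5 - 1 - 2 - 3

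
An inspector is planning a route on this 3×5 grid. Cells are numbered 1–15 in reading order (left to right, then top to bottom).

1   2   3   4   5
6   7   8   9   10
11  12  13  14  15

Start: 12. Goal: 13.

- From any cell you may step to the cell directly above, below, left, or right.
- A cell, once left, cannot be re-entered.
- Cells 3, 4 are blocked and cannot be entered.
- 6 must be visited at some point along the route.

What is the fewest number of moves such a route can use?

5

Any route passes through 6 somewhere between 12 and 13. Summing Manhattan distances along the two legs (12 → 6 → 13) gives a lower bound of 2 + 3 = 5 moves.
A route of 5 moves achieves this: 12 → 11 → 6 → 7 → 8 → 13.
Since 5 matches the lower bound, it is optimal.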